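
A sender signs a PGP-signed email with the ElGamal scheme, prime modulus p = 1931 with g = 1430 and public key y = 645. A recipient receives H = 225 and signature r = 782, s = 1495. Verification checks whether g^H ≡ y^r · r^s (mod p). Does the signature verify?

does not verify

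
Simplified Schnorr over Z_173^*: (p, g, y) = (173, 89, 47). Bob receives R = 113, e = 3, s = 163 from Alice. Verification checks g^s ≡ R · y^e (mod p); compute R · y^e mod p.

47^2 = 2209 ≡ 133
3 = 2 + 1, so 47^3 ≡ 133·47 ≡ 23 (mod 173)
R · y^e ≡ 113·23 = 2599 ≡ 4 (mod 173)

4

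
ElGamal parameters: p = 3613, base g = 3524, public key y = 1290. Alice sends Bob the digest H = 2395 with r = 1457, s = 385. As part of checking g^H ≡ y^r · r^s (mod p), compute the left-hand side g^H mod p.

3524^2 = 12418576 ≡ 695
3524^4 ≡ 695^2 = 483025 ≡ 2496
3524^8 ≡ 2496^2 = 6230016 ≡ 1204
3524^16 ≡ 1204^2 = 1449616 ≡ 803
3524^32 ≡ 803^2 = 644809 ≡ 1695
3524^64 ≡ 1695^2 = 2873025 ≡ 690
3524^128 ≡ 690^2 = 476100 ≡ 2797
3524^256 ≡ 2797^2 = 7823209 ≡ 1064
3524^512 ≡ 1064^2 = 1132096 ≡ 1227
3524^1024 ≡ 1227^2 = 1505529 ≡ 2521
3524^2048 ≡ 2521^2 = 6355441 ≡ 174
2395 = 2048 + 256 + 64 + 16 + 8 + 2 + 1, so 3524^2395 ≡ 174·1064·690·803·1204·695·3524 ≡ 3313 (mod 3613)

3313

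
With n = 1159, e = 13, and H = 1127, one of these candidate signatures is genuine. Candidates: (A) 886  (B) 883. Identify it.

B

Candidate A: 886^2 = 784996 ≡ 353; 886^4 ≡ 353^2 = 124609 ≡ 596; 886^8 ≡ 596^2 = 355216 ≡ 562; 13 = 8 + 4 + 1, so 886^13 ≡ 562·596·886 ≡ 886 (mod 1159)
Candidate B: 883^2 = 779689 ≡ 841; 883^4 ≡ 841^2 = 707281 ≡ 291; 883^8 ≡ 291^2 = 84681 ≡ 74; 13 = 8 + 4 + 1, so 883^13 ≡ 74·291·883 ≡ 1127 (mod 1159)
  → matches H = 1127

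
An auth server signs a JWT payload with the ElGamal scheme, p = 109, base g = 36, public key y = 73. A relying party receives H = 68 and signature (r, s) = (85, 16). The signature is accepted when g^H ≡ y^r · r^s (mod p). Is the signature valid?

Left side g^H mod p:
36^2 = 1296 ≡ 97
36^4 ≡ 97^2 = 9409 ≡ 35
36^8 ≡ 35^2 = 1225 ≡ 26
36^16 ≡ 26^2 = 676 ≡ 22
36^32 ≡ 22^2 = 484 ≡ 48
36^64 ≡ 48^2 = 2304 ≡ 15
68 = 64 + 4, so 36^68 ≡ 15·35 ≡ 89 (mod 109)
Right side y^r · r^s mod p:
73^2 = 5329 ≡ 97
73^4 ≡ 97^2 = 9409 ≡ 35
73^8 ≡ 35^2 = 1225 ≡ 26
73^16 ≡ 26^2 = 676 ≡ 22
73^32 ≡ 22^2 = 484 ≡ 48
73^64 ≡ 48^2 = 2304 ≡ 15
85 = 64 + 16 + 4 + 1, so 73^85 ≡ 15·22·35·73 ≡ 35 (mod 109)
85^2 = 7225 ≡ 31
85^4 ≡ 31^2 = 961 ≡ 89
85^8 ≡ 89^2 = 7921 ≡ 73
85^16 ≡ 73^2 = 5329 ≡ 97
35·97 = 3395 ≡ 16 (mod 109)
89 ≠ 16, so verification fails.

invalid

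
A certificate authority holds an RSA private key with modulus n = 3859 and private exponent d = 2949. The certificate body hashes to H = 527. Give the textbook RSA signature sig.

H^2 ≡ 527^2 = 277729 ≡ 3740
H^4 ≡ 3740^2 = 13987600 ≡ 2584
H^8 ≡ 2584^2 = 6677056 ≡ 986
H^16 ≡ 986^2 = 972196 ≡ 3587
H^32 ≡ 3587^2 = 12866569 ≡ 663
H^64 ≡ 663^2 = 439569 ≡ 3502
H^128 ≡ 3502^2 = 12264004 ≡ 102
H^256 ≡ 102^2 = 10404 ≡ 2686
H^512 ≡ 2686^2 = 7214596 ≡ 2125
H^1024 ≡ 2125^2 = 4515625 ≡ 595
H^2048 ≡ 595^2 = 354025 ≡ 2856
2949 = 2048 + 512 + 256 + 128 + 4 + 1, so H^2949 ≡ 2856·2125·2686·102·2584·527 ≡ 1598 (mod 3859)

1598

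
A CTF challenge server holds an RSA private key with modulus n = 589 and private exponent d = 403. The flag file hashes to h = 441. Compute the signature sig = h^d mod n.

h^2 ≡ 441^2 = 194481 ≡ 111
h^4 ≡ 111^2 = 12321 ≡ 541
h^8 ≡ 541^2 = 292681 ≡ 537
h^16 ≡ 537^2 = 288369 ≡ 348
h^32 ≡ 348^2 = 121104 ≡ 359
h^64 ≡ 359^2 = 128881 ≡ 479
h^128 ≡ 479^2 = 229441 ≡ 320
h^256 ≡ 320^2 = 102400 ≡ 503
403 = 256 + 128 + 16 + 2 + 1, so h^403 ≡ 503·320·348·111·441 ≡ 329 (mod 589)

329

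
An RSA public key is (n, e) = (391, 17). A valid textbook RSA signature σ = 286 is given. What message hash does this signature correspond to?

σ^2 ≡ 286^2 = 81796 ≡ 77
σ^4 ≡ 77^2 = 5929 ≡ 64
σ^8 ≡ 64^2 = 4096 ≡ 186
σ^16 ≡ 186^2 = 34596 ≡ 188
17 = 16 + 1, so σ^17 ≡ 188·286 ≡ 201 (mod 391)

201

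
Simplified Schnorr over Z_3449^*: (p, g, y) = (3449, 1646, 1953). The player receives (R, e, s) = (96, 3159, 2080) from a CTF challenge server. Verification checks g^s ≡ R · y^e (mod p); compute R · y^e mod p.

1953^2 = 3814209 ≡ 3064
1953^4 ≡ 3064^2 = 9388096 ≡ 3367
1953^8 ≡ 3367^2 = 11336689 ≡ 3275
1953^16 ≡ 3275^2 = 10725625 ≡ 2684
1953^32 ≡ 2684^2 = 7203856 ≡ 2344
1953^64 ≡ 2344^2 = 5494336 ≡ 79
1953^128 ≡ 79^2 = 6241 ≡ 2792
1953^256 ≡ 2792^2 = 7795264 ≡ 524
1953^512 ≡ 524^2 = 274576 ≡ 2105
1953^1024 ≡ 2105^2 = 4431025 ≡ 2509
1953^2048 ≡ 2509^2 = 6295081 ≡ 656
3159 = 2048 + 1024 + 64 + 16 + 4 + 2 + 1, so 1953^3159 ≡ 656·2509·79·2684·3367·3064·1953 ≡ 3405 (mod 3449)
R · y^e ≡ 96·3405 = 326880 ≡ 2674 (mod 3449)

2674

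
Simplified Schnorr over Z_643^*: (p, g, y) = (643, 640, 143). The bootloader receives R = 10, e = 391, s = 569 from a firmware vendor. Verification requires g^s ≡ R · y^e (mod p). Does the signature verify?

g^s mod p:
640^2 = 409600 ≡ 9
640^4 ≡ 9^2 = 81
640^8 ≡ 81^2 = 6561 ≡ 131
640^16 ≡ 131^2 = 17161 ≡ 443
640^32 ≡ 443^2 = 196249 ≡ 134
640^64 ≡ 134^2 = 17956 ≡ 595
640^128 ≡ 595^2 = 354025 ≡ 375
640^256 ≡ 375^2 = 140625 ≡ 451
640^512 ≡ 451^2 = 203401 ≡ 213
569 = 512 + 32 + 16 + 8 + 1, so 640^569 ≡ 213·134·443·131·640 ≡ 563 (mod 643)
R · y^e mod p:
143^2 = 20449 ≡ 516
143^4 ≡ 516^2 = 266256 ≡ 54
143^8 ≡ 54^2 = 2916 ≡ 344
143^16 ≡ 344^2 = 118336 ≡ 24
143^32 ≡ 24^2 = 576
143^64 ≡ 576^2 = 331776 ≡ 631
143^128 ≡ 631^2 = 398161 ≡ 144
143^256 ≡ 144^2 = 20736 ≡ 160
391 = 256 + 128 + 4 + 2 + 1, so 143^391 ≡ 160·144·54·516·143 ≡ 635 (mod 643)
10·635 = 6350 ≡ 563 (mod 643)
563 ≡ 563 (mod 643); signature holds.

verifies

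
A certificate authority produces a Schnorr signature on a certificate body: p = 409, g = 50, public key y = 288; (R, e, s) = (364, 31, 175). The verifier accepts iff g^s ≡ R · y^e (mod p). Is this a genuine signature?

g^s mod p:
Squares mod 409: 50^1≡50, 50^2≡46, 50^4≡71, 50^8≡133, 50^16≡102, 50^32≡179, 50^64≡139, 50^128≡98
175 = 128 + 32 + 8 + 4 + 2 + 1, so 50^175 ≡ 98·179·133·71·46·50 ≡ 399 (mod 409)
R · y^e mod p:
Squares mod 409: 288^1≡288, 288^2≡326, 288^4≡345, 288^8≡6, 288^16≡36
31 = 16 + 8 + 4 + 2 + 1, so 288^31 ≡ 36·6·345·326·288 ≡ 209 (mod 409)
364·209 = 76076 ≡ 2 (mod 409)
399 ≠ 2; the check fails.

forged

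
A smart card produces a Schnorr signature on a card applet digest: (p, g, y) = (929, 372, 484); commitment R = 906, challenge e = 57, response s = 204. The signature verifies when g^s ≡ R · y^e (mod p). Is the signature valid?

invalid

g^s mod p:
372^2 = 138384 ≡ 892
372^4 ≡ 892^2 = 795664 ≡ 440
372^8 ≡ 440^2 = 193600 ≡ 368
372^16 ≡ 368^2 = 135424 ≡ 719
372^32 ≡ 719^2 = 516961 ≡ 437
372^64 ≡ 437^2 = 190969 ≡ 524
372^128 ≡ 524^2 = 274576 ≡ 521
204 = 128 + 64 + 8 + 4, so 372^204 ≡ 521·524·368·440 ≡ 16 (mod 929)
R · y^e mod p:
484^2 = 234256 ≡ 148
484^4 ≡ 148^2 = 21904 ≡ 537
484^8 ≡ 537^2 = 288369 ≡ 379
484^16 ≡ 379^2 = 143641 ≡ 575
484^32 ≡ 575^2 = 330625 ≡ 830
57 = 32 + 16 + 8 + 1, so 484^57 ≡ 830·575·379·484 ≡ 405 (mod 929)
906·405 = 366930 ≡ 904 (mod 929)
16 ≠ 904; the check fails.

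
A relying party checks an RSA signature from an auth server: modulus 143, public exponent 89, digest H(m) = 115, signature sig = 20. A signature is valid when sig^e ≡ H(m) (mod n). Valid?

yes

sig^2 ≡ 20^2 = 400 ≡ 114
sig^4 ≡ 114^2 = 12996 ≡ 126
sig^8 ≡ 126^2 = 15876 ≡ 3
sig^16 ≡ 3^2 = 9
sig^32 ≡ 9^2 = 81
sig^64 ≡ 81^2 = 6561 ≡ 126
89 = 64 + 16 + 8 + 1, so sig^89 ≡ 126·9·3·20 ≡ 115 (mod 143)
Since 115 equals the digest 115, verification succeeds.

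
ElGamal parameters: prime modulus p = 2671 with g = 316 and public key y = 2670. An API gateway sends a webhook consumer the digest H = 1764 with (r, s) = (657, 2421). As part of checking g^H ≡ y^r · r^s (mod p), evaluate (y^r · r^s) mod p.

2495

2670^2 = 7128900 ≡ 1
2670^4 ≡ 1^2 = 1
2670^8 ≡ 1^2 = 1
2670^16 ≡ 1^2 = 1
2670^32 ≡ 1^2 = 1
2670^64 ≡ 1^2 = 1
2670^128 ≡ 1^2 = 1
2670^256 ≡ 1^2 = 1
2670^512 ≡ 1^2 = 1
657 = 512 + 128 + 16 + 1, so 2670^657 ≡ 1·1·1·2670 ≡ 2670 (mod 2671)
657^2 = 431649 ≡ 1618
657^4 ≡ 1618^2 = 2617924 ≡ 344
657^8 ≡ 344^2 = 118336 ≡ 812
657^16 ≡ 812^2 = 659344 ≡ 2278
657^32 ≡ 2278^2 = 5189284 ≡ 2202
657^64 ≡ 2202^2 = 4848804 ≡ 939
657^128 ≡ 939^2 = 881721 ≡ 291
657^256 ≡ 291^2 = 84681 ≡ 1880
657^512 ≡ 1880^2 = 3534400 ≡ 667
657^1024 ≡ 667^2 = 444889 ≡ 1503
657^2048 ≡ 1503^2 = 2259009 ≡ 2014
2421 = 2048 + 256 + 64 + 32 + 16 + 4 + 1, so 657^2421 ≡ 2014·1880·939·2202·2278·344·657 ≡ 176 (mod 2671)
y^r · r^s ≡ 2670·176 = 469920 ≡ 2495 (mod 2671)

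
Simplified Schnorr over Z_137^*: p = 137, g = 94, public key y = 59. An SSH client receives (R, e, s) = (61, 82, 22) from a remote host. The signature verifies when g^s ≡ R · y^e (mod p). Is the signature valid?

valid

g^s mod p:
94^2 = 8836 ≡ 68
94^4 ≡ 68^2 = 4624 ≡ 103
94^8 ≡ 103^2 = 10609 ≡ 60
94^16 ≡ 60^2 = 3600 ≡ 38
22 = 16 + 4 + 2, so 94^22 ≡ 38·103·68 ≡ 98 (mod 137)
R · y^e mod p:
59^2 = 3481 ≡ 56
59^4 ≡ 56^2 = 3136 ≡ 122
59^8 ≡ 122^2 = 14884 ≡ 88
59^16 ≡ 88^2 = 7744 ≡ 72
59^32 ≡ 72^2 = 5184 ≡ 115
59^64 ≡ 115^2 = 13225 ≡ 73
82 = 64 + 16 + 2, so 59^82 ≡ 73·72·56 ≡ 60 (mod 137)
61·60 = 3660 ≡ 98 (mod 137)
98 ≡ 98 (mod 137); signature holds.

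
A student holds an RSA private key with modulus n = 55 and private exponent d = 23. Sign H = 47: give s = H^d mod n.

Squares mod 55: H^1≡47, H^2≡9, H^4≡26, H^8≡16, H^16≡36
23 = 16 + 4 + 2 + 1, so H^23 ≡ 36·26·9·47 ≡ 38 (mod 55)

38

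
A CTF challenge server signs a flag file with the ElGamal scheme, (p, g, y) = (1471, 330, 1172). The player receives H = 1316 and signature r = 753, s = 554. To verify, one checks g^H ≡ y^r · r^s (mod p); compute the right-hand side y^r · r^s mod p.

605

1172^2 = 1373584 ≡ 1141
1172^4 ≡ 1141^2 = 1301881 ≡ 46
1172^8 ≡ 46^2 = 2116 ≡ 645
1172^16 ≡ 645^2 = 416025 ≡ 1203
1172^32 ≡ 1203^2 = 1447209 ≡ 1216
1172^64 ≡ 1216^2 = 1478656 ≡ 301
1172^128 ≡ 301^2 = 90601 ≡ 870
1172^256 ≡ 870^2 = 756900 ≡ 806
1172^512 ≡ 806^2 = 649636 ≡ 925
753 = 512 + 128 + 64 + 32 + 16 + 1, so 1172^753 ≡ 925·870·301·1216·1203·1172 ≡ 180 (mod 1471)
753^2 = 567009 ≡ 674
753^4 ≡ 674^2 = 454276 ≡ 1208
753^8 ≡ 1208^2 = 1459264 ≡ 32
753^16 ≡ 32^2 = 1024
753^32 ≡ 1024^2 = 1048576 ≡ 1224
753^64 ≡ 1224^2 = 1498176 ≡ 698
753^128 ≡ 698^2 = 487204 ≡ 303
753^256 ≡ 303^2 = 91809 ≡ 607
753^512 ≡ 607^2 = 368449 ≡ 699
554 = 512 + 32 + 8 + 2, so 753^554 ≡ 699·1224·32·674 ≡ 698 (mod 1471)
y^r · r^s ≡ 180·698 = 125640 ≡ 605 (mod 1471)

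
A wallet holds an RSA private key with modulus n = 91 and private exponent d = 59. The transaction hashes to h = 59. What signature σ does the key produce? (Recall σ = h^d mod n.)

54

Squares mod 91: h^1≡59, h^2≡23, h^4≡74, h^8≡16, h^16≡74, h^32≡16
59 = 32 + 16 + 8 + 2 + 1, so h^59 ≡ 16·74·16·23·59 ≡ 54 (mod 91)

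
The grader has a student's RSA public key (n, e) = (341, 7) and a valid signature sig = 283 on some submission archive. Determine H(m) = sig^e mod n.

233

sig^2 ≡ 283^2 = 80089 ≡ 295
sig^4 ≡ 295^2 = 87025 ≡ 70
7 = 4 + 2 + 1, so sig^7 ≡ 70·295·283 ≡ 233 (mod 341)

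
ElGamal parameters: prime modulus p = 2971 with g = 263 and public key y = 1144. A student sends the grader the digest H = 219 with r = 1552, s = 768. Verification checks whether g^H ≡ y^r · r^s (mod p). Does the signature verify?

Left side g^H mod p:
263^2 = 69169 ≡ 836
263^4 ≡ 836^2 = 698896 ≡ 711
263^8 ≡ 711^2 = 505521 ≡ 451
263^16 ≡ 451^2 = 203401 ≡ 1373
263^32 ≡ 1373^2 = 1885129 ≡ 1515
263^64 ≡ 1515^2 = 2295225 ≡ 1613
263^128 ≡ 1613^2 = 2601769 ≡ 2144
219 = 128 + 64 + 16 + 8 + 2 + 1, so 263^219 ≡ 2144·1613·1373·451·836·263 ≡ 1745 (mod 2971)
Right side y^r · r^s mod p:
1144^2 = 1308736 ≡ 1496
1144^4 ≡ 1496^2 = 2238016 ≡ 853
1144^8 ≡ 853^2 = 727609 ≡ 2685
1144^16 ≡ 2685^2 = 7209225 ≡ 1579
1144^32 ≡ 1579^2 = 2493241 ≡ 572
1144^64 ≡ 572^2 = 327184 ≡ 374
1144^128 ≡ 374^2 = 139876 ≡ 239
1144^256 ≡ 239^2 = 57121 ≡ 672
1144^512 ≡ 672^2 = 451584 ≡ 2963
1144^1024 ≡ 2963^2 = 8779369 ≡ 64
1552 = 1024 + 512 + 16, so 1144^1552 ≡ 64·2963·1579 ≡ 2635 (mod 2971)
1552^2 = 2408704 ≡ 2194
1552^4 ≡ 2194^2 = 4813636 ≡ 616
1552^8 ≡ 616^2 = 379456 ≡ 2139
1552^16 ≡ 2139^2 = 4575321 ≡ 2952
1552^32 ≡ 2952^2 = 8714304 ≡ 361
1552^64 ≡ 361^2 = 130321 ≡ 2568
1552^128 ≡ 2568^2 = 6594624 ≡ 1975
1552^256 ≡ 1975^2 = 3900625 ≡ 2673
1552^512 ≡ 2673^2 = 7144929 ≡ 2645
768 = 512 + 256, so 1552^768 ≡ 2645·2673 ≡ 2076 (mod 2971)
2635·2076 = 5470260 ≡ 649 (mod 2971)
1745 ≠ 649, so verification fails.

does not verify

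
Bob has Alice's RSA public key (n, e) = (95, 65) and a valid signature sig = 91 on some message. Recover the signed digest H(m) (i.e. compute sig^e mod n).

41

Squares mod 95: sig^1≡91, sig^2≡16, sig^4≡66, sig^8≡81, sig^16≡6, sig^32≡36, sig^64≡61
65 = 64 + 1, so sig^65 ≡ 61·91 ≡ 41 (mod 95)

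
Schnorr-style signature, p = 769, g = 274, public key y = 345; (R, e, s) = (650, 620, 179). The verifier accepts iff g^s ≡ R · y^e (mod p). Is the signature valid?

invalid

g^s mod p:
274^179 mod 769 = 166
R · y^e mod p:
345^620 mod 769 = 671
650·671 = 436150 ≡ 127 (mod 769)
166 ≠ 127; the check fails.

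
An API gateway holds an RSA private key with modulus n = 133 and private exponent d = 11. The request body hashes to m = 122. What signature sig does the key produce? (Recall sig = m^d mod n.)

m^11 mod 133 = 12

12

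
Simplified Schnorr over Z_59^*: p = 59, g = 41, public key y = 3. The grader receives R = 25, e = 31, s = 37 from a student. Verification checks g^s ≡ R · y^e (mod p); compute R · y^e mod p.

3^31 mod 59 = 9
R · y^e ≡ 25·9 = 225 ≡ 48 (mod 59)

48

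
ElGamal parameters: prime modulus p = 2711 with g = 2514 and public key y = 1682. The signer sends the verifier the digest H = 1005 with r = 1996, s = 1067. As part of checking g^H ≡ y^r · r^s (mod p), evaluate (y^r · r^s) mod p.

1682^1996 mod 2711 = 883
1996^1067 mod 2711 = 1785
y^r · r^s ≡ 883·1785 = 1576155 ≡ 1064 (mod 2711)

1064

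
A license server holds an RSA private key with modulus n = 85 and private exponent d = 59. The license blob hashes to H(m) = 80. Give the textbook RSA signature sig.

40

(H(m))^2 ≡ 80^2 = 6400 ≡ 25
(H(m))^4 ≡ 25^2 = 625 ≡ 30
(H(m))^8 ≡ 30^2 = 900 ≡ 50
(H(m))^16 ≡ 50^2 = 2500 ≡ 35
(H(m))^32 ≡ 35^2 = 1225 ≡ 35
59 = 32 + 16 + 8 + 2 + 1, so (H(m))^59 ≡ 35·35·50·25·80 ≡ 40 (mod 85)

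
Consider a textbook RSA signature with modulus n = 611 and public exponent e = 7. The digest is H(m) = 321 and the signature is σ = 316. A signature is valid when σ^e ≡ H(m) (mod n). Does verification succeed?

fails

σ^7 mod 611 = 290
σ^7 mod 611 = 290, but H(m) = 321.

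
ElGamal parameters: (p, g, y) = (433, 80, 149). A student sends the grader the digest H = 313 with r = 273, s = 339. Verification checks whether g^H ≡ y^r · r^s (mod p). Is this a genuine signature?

forged

Left side g^H mod p:
Squares mod 433: 80^1≡80, 80^2≡338, 80^4≡365, 80^8≡294, 80^16≡269, 80^32≡50, 80^64≡335, 80^128≡78, 80^256≡22
313 = 256 + 32 + 16 + 8 + 1, so 80^313 ≡ 22·50·269·294·80 ≡ 135 (mod 433)
Right side y^r · r^s mod p:
Squares mod 433: 149^1≡149, 149^2≡118, 149^4≡68, 149^8≡294, 149^16≡269, 149^32≡50, 149^64≡335, 149^128≡78, 149^256≡22
273 = 256 + 16 + 1, so 149^273 ≡ 22·269·149 ≡ 194 (mod 433)
Squares mod 433: 273^1≡273, 273^2≡53, 273^4≡211, 273^8≡355, 273^16≡22, 273^32≡51, 273^64≡3, 273^128≡9, 273^256≡81
339 = 256 + 64 + 16 + 2 + 1, so 273^339 ≡ 81·3·22·53·273 ≡ 154 (mod 433)
194·154 = 29876 ≡ 432 (mod 433)
135 ≠ 432, so verification fails.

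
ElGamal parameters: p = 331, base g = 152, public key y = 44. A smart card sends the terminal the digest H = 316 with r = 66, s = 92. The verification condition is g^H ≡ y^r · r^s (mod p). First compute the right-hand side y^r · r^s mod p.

44^2 = 1936 ≡ 281
44^4 ≡ 281^2 = 78961 ≡ 183
44^8 ≡ 183^2 = 33489 ≡ 58
44^16 ≡ 58^2 = 3364 ≡ 54
44^32 ≡ 54^2 = 2916 ≡ 268
44^64 ≡ 268^2 = 71824 ≡ 328
66 = 64 + 2, so 44^66 ≡ 328·281 ≡ 150 (mod 331)
66^2 = 4356 ≡ 53
66^4 ≡ 53^2 = 2809 ≡ 161
66^8 ≡ 161^2 = 25921 ≡ 103
66^16 ≡ 103^2 = 10609 ≡ 17
66^32 ≡ 17^2 = 289
66^64 ≡ 289^2 = 83521 ≡ 109
92 = 64 + 16 + 8 + 4, so 66^92 ≡ 109·17·103·161 ≡ 245 (mod 331)
y^r · r^s ≡ 150·245 = 36750 ≡ 9 (mod 331)

9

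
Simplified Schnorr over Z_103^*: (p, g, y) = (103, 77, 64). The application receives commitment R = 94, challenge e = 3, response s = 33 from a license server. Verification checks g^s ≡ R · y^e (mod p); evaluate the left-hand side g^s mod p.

77^2 = 5929 ≡ 58
77^4 ≡ 58^2 = 3364 ≡ 68
77^8 ≡ 68^2 = 4624 ≡ 92
77^16 ≡ 92^2 = 8464 ≡ 18
77^32 ≡ 18^2 = 324 ≡ 15
33 = 32 + 1, so 77^33 ≡ 15·77 ≡ 22 (mod 103)

22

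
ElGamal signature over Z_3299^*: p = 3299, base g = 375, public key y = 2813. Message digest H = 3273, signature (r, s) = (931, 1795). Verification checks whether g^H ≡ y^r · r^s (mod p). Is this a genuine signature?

genuine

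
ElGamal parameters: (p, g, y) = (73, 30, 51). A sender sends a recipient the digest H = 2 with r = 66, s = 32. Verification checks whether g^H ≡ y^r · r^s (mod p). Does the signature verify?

Left side g^H mod p:
Squares mod 73: 30^1≡30, 30^2≡24
30^2 ≡ 24 (mod 73)
Right side y^r · r^s mod p:
Squares mod 73: 51^1≡51, 51^2≡46, 51^4≡72, 51^8≡1, 51^16≡1, 51^32≡1, 51^64≡1
66 = 64 + 2, so 51^66 ≡ 1·46 ≡ 46 (mod 73)
Squares mod 73: 66^1≡66, 66^2≡49, 66^4≡65, 66^8≡64, 66^16≡8, 66^32≡64
66^32 ≡ 64 (mod 73)
46·64 = 2944 ≡ 24 (mod 73)
24 ≡ 24 (mod 73), so the signature is genuine.

verifies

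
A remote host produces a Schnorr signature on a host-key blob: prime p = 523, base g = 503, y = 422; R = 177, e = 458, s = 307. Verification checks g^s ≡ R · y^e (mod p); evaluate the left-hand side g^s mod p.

503^2 = 253009 ≡ 400
503^4 ≡ 400^2 = 160000 ≡ 485
503^8 ≡ 485^2 = 235225 ≡ 398
503^16 ≡ 398^2 = 158404 ≡ 458
503^32 ≡ 458^2 = 209764 ≡ 41
503^64 ≡ 41^2 = 1681 ≡ 112
503^128 ≡ 112^2 = 12544 ≡ 515
503^256 ≡ 515^2 = 265225 ≡ 64
307 = 256 + 32 + 16 + 2 + 1, so 503^307 ≡ 64·41·458·400·503 ≡ 196 (mod 523)

196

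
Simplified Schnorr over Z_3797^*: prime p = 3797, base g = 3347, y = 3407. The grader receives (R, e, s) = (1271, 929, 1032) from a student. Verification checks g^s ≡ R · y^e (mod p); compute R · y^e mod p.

3407^2 = 11607649 ≡ 220
3407^4 ≡ 220^2 = 48400 ≡ 2836
3407^8 ≡ 2836^2 = 8042896 ≡ 850
3407^16 ≡ 850^2 = 722500 ≡ 1070
3407^32 ≡ 1070^2 = 1144900 ≡ 2003
3407^64 ≡ 2003^2 = 4012009 ≡ 2377
3407^128 ≡ 2377^2 = 5650129 ≡ 193
3407^256 ≡ 193^2 = 37249 ≡ 3076
3407^512 ≡ 3076^2 = 9461776 ≡ 3449
929 = 512 + 256 + 128 + 32 + 1, so 3407^929 ≡ 3449·3076·193·2003·3407 ≡ 1916 (mod 3797)
R · y^e ≡ 1271·1916 = 2435236 ≡ 1359 (mod 3797)

1359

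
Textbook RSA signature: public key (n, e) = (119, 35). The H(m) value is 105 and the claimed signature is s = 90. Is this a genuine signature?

forged

s^35 mod 119 = 6
6 ≠ 105, so verification fails.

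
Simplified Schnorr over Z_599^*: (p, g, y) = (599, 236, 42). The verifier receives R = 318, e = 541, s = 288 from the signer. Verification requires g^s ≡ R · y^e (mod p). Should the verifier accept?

g^s mod p:
236^2 = 55696 ≡ 588
236^4 ≡ 588^2 = 345744 ≡ 121
236^8 ≡ 121^2 = 14641 ≡ 265
236^16 ≡ 265^2 = 70225 ≡ 142
236^32 ≡ 142^2 = 20164 ≡ 397
236^64 ≡ 397^2 = 157609 ≡ 72
236^128 ≡ 72^2 = 5184 ≡ 392
236^256 ≡ 392^2 = 153664 ≡ 320
288 = 256 + 32, so 236^288 ≡ 320·397 ≡ 52 (mod 599)
R · y^e mod p:
42^2 = 1764 ≡ 566
42^4 ≡ 566^2 = 320356 ≡ 490
42^8 ≡ 490^2 = 240100 ≡ 500
42^16 ≡ 500^2 = 250000 ≡ 217
42^32 ≡ 217^2 = 47089 ≡ 367
42^64 ≡ 367^2 = 134689 ≡ 513
42^128 ≡ 513^2 = 263169 ≡ 208
42^256 ≡ 208^2 = 43264 ≡ 136
42^512 ≡ 136^2 = 18496 ≡ 526
541 = 512 + 16 + 8 + 4 + 1, so 42^541 ≡ 526·217·500·490·42 ≡ 305 (mod 599)
318·305 = 96990 ≡ 551 (mod 599)
52 ≠ 551; the check fails.

reject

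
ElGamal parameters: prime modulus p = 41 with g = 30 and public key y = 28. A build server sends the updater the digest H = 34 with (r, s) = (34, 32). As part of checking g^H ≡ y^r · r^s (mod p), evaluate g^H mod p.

Squares mod 41: 30^1≡30, 30^2≡39, 30^4≡4, 30^8≡16, 30^16≡10, 30^32≡18
34 = 32 + 2, so 30^34 ≡ 18·39 ≡ 5 (mod 41)

5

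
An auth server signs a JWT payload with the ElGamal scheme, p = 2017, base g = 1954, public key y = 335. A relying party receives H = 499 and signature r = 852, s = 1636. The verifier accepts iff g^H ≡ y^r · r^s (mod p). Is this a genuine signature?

Left side g^H mod p:
Squares mod 2017: 1954^1≡1954, 1954^2≡1952, 1954^4≡191, 1954^8≡175, 1954^16≡370, 1954^32≡1761, 1954^64≡992, 1954^128≡1785, 1954^256≡1382
499 = 256 + 128 + 64 + 32 + 16 + 2 + 1, so 1954^499 ≡ 1382·1785·992·1761·370·1952·1954 ≡ 380 (mod 2017)
Right side y^r · r^s mod p:
Squares mod 2017: 335^1≡335, 335^2≡1290, 335^4≡75, 335^8≡1591, 335^16≡1963, 335^32≡899, 335^64≡1401, 335^128≡260, 335^256≡1039, 335^512≡426
852 = 512 + 256 + 64 + 16 + 4, so 335^852 ≡ 426·1039·1401·1963·75 ≡ 1695 (mod 2017)
Squares mod 2017: 852^1≡852, 852^2≡1801, 852^4≡265, 852^8≡1647, 852^16≡1761, 852^32≡992, 852^64≡1785, 852^128≡1382, 852^256≡1842, 852^512≡370, 852^1024≡1761
1636 = 1024 + 512 + 64 + 32 + 4, so 852^1636 ≡ 1761·370·1785·992·265 ≡ 1753 (mod 2017)
1695·1753 = 2971335 ≡ 294 (mod 2017)
380 ≠ 294, so verification fails.

forged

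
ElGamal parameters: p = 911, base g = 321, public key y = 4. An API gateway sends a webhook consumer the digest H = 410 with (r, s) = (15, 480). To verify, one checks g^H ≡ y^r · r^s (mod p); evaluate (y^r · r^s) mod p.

4^15 mod 911 = 784
15^480 mod 911 = 823
y^r · r^s ≡ 784·823 = 645232 ≡ 244 (mod 911)

244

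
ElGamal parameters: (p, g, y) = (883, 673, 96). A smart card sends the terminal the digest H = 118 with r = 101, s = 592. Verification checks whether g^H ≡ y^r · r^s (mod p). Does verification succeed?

Left side g^H mod p:
673^2 = 452929 ≡ 833
673^4 ≡ 833^2 = 693889 ≡ 734
673^8 ≡ 734^2 = 538756 ≡ 126
673^16 ≡ 126^2 = 15876 ≡ 865
673^32 ≡ 865^2 = 748225 ≡ 324
673^64 ≡ 324^2 = 104976 ≡ 782
118 = 64 + 32 + 16 + 4 + 2, so 673^118 ≡ 782·324·865·734·833 ≡ 33 (mod 883)
Right side y^r · r^s mod p:
96^2 = 9216 ≡ 386
96^4 ≡ 386^2 = 148996 ≡ 652
96^8 ≡ 652^2 = 425104 ≡ 381
96^16 ≡ 381^2 = 145161 ≡ 349
96^32 ≡ 349^2 = 121801 ≡ 830
96^64 ≡ 830^2 = 688900 ≡ 160
101 = 64 + 32 + 4 + 1, so 96^101 ≡ 160·830·652·96 ≡ 853 (mod 883)
101^2 = 10201 ≡ 488
101^4 ≡ 488^2 = 238144 ≡ 617
101^8 ≡ 617^2 = 380689 ≡ 116
101^16 ≡ 116^2 = 13456 ≡ 211
101^32 ≡ 211^2 = 44521 ≡ 371
101^64 ≡ 371^2 = 137641 ≡ 776
101^128 ≡ 776^2 = 602176 ≡ 853
101^256 ≡ 853^2 = 727609 ≡ 17
101^512 ≡ 17^2 = 289
592 = 512 + 64 + 16, so 101^592 ≡ 289·776·211 ≡ 617 (mod 883)
853·617 = 526301 ≡ 33 (mod 883)
33 ≡ 33 (mod 883), so the signature is genuine.

passes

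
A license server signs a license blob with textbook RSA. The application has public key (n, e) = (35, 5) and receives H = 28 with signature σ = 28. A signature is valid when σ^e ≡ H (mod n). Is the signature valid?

valid

σ^2 ≡ 28^2 = 784 ≡ 14
σ^4 ≡ 14^2 = 196 ≡ 21
5 = 4 + 1, so σ^5 ≡ 21·28 ≡ 28 (mod 35)
σ^5 mod 35 = 28 matches H.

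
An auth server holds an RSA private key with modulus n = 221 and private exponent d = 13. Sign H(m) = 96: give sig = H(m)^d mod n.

(H(m))^13 mod 221 = 109

109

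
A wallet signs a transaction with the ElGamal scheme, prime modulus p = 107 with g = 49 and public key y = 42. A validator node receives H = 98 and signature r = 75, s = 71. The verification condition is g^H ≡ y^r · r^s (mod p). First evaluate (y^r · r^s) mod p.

42^75 mod 107 = 3
75^71 mod 107 = 35
y^r · r^s ≡ 3·35 = 105 ≡ 105 (mod 107)

105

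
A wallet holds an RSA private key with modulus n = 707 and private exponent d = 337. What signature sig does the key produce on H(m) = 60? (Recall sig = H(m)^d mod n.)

347

(H(m))^2 ≡ 60^2 = 3600 ≡ 65
(H(m))^4 ≡ 65^2 = 4225 ≡ 690
(H(m))^8 ≡ 690^2 = 476100 ≡ 289
(H(m))^16 ≡ 289^2 = 83521 ≡ 95
(H(m))^32 ≡ 95^2 = 9025 ≡ 541
(H(m))^64 ≡ 541^2 = 292681 ≡ 690
(H(m))^128 ≡ 690^2 = 476100 ≡ 289
(H(m))^256 ≡ 289^2 = 83521 ≡ 95
337 = 256 + 64 + 16 + 1, so (H(m))^337 ≡ 95·690·95·60 ≡ 347 (mod 707)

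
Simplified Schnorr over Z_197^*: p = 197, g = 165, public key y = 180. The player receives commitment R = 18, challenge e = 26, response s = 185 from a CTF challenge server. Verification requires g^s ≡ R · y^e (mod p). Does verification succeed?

fails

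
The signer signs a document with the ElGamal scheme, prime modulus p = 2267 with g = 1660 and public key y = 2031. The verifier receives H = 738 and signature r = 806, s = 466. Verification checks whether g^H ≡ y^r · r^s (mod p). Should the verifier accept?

Left side g^H mod p:
1660^2 = 2755600 ≡ 1195
1660^4 ≡ 1195^2 = 1428025 ≡ 2082
1660^8 ≡ 2082^2 = 4334724 ≡ 220
1660^16 ≡ 220^2 = 48400 ≡ 793
1660^32 ≡ 793^2 = 628849 ≡ 890
1660^64 ≡ 890^2 = 792100 ≡ 917
1660^128 ≡ 917^2 = 840889 ≡ 2099
1660^256 ≡ 2099^2 = 4405801 ≡ 1020
1660^512 ≡ 1020^2 = 1040400 ≡ 2114
738 = 512 + 128 + 64 + 32 + 2, so 1660^738 ≡ 2114·2099·917·890·1195 ≡ 169 (mod 2267)
Right side y^r · r^s mod p:
2031^2 = 4124961 ≡ 1288
2031^4 ≡ 1288^2 = 1658944 ≡ 1767
2031^8 ≡ 1767^2 = 3122289 ≡ 630
2031^16 ≡ 630^2 = 396900 ≡ 175
2031^32 ≡ 175^2 = 30625 ≡ 1154
2031^64 ≡ 1154^2 = 1331716 ≡ 987
2031^128 ≡ 987^2 = 974169 ≡ 1626
2031^256 ≡ 1626^2 = 2643876 ≡ 554
2031^512 ≡ 554^2 = 306916 ≡ 871
806 = 512 + 256 + 32 + 4 + 2, so 2031^806 ≡ 871·554·1154·1767·1288 ≡ 354 (mod 2267)
806^2 = 649636 ≡ 1274
806^4 ≡ 1274^2 = 1623076 ≡ 2171
806^8 ≡ 2171^2 = 4713241 ≡ 148
806^16 ≡ 148^2 = 21904 ≡ 1501
806^32 ≡ 1501^2 = 2253001 ≡ 1870
806^64 ≡ 1870^2 = 3496900 ≡ 1186
806^128 ≡ 1186^2 = 1406596 ≡ 1056
806^256 ≡ 1056^2 = 1115136 ≡ 2039
466 = 256 + 128 + 64 + 16 + 2, so 806^466 ≡ 2039·1056·1186·1501·1274 ≡ 880 (mod 2267)
354·880 = 311520 ≡ 941 (mod 2267)
169 ≠ 941, so verification fails.

reject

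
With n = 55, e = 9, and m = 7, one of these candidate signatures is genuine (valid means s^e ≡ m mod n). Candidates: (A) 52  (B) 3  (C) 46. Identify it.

Candidate A: Squares mod 55: 52^1≡52, 52^2≡9, 52^4≡26, 52^8≡16; 9 = 8 + 1, so 52^9 ≡ 16·52 ≡ 7 (mod 55)
  → matches m = 7
Candidate B: Squares mod 55: 3^1≡3, 3^2≡9, 3^4≡26, 3^8≡16; 9 = 8 + 1, so 3^9 ≡ 16·3 ≡ 48 (mod 55)
Candidate C: Squares mod 55: 46^1≡46, 46^2≡26, 46^4≡16, 46^8≡36; 9 = 8 + 1, so 46^9 ≡ 36·46 ≡ 6 (mod 55)

A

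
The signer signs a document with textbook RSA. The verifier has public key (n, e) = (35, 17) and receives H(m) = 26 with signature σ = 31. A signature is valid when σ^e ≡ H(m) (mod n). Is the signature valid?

σ^17 mod 35 = 26
Since 26 equals the digest 26, verification succeeds.

valid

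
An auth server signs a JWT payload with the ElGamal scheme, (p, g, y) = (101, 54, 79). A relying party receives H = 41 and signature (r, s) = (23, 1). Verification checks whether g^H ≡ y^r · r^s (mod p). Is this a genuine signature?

forged

Left side g^H mod p:
54^2 = 2916 ≡ 88
54^4 ≡ 88^2 = 7744 ≡ 68
54^8 ≡ 68^2 = 4624 ≡ 79
54^16 ≡ 79^2 = 6241 ≡ 80
54^32 ≡ 80^2 = 6400 ≡ 37
41 = 32 + 8 + 1, so 54^41 ≡ 37·79·54 ≡ 80 (mod 101)
Right side y^r · r^s mod p:
79^2 = 6241 ≡ 80
79^4 ≡ 80^2 = 6400 ≡ 37
79^8 ≡ 37^2 = 1369 ≡ 56
79^16 ≡ 56^2 = 3136 ≡ 5
23 = 16 + 4 + 2 + 1, so 79^23 ≡ 5·37·80·79 ≡ 24 (mod 101)
23^1 mod 101 = 23
24·23 = 552 ≡ 47 (mod 101)
80 ≠ 47, so verification fails.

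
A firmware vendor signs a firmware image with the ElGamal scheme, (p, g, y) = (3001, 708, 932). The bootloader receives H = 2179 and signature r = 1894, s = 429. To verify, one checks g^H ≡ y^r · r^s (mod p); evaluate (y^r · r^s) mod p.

932^2 = 868624 ≡ 1335
932^4 ≡ 1335^2 = 1782225 ≡ 2632
932^8 ≡ 2632^2 = 6927424 ≡ 1116
932^16 ≡ 1116^2 = 1245456 ≡ 41
932^32 ≡ 41^2 = 1681
932^64 ≡ 1681^2 = 2825761 ≡ 1820
932^128 ≡ 1820^2 = 3312400 ≡ 2297
932^256 ≡ 2297^2 = 5276209 ≡ 451
932^512 ≡ 451^2 = 203401 ≡ 2334
932^1024 ≡ 2334^2 = 5447556 ≡ 741
1894 = 1024 + 512 + 256 + 64 + 32 + 4 + 2, so 932^1894 ≡ 741·2334·451·1820·1681·2632·1335 ≡ 1855 (mod 3001)
1894^2 = 3587236 ≡ 1041
1894^4 ≡ 1041^2 = 1083681 ≡ 320
1894^8 ≡ 320^2 = 102400 ≡ 366
1894^16 ≡ 366^2 = 133956 ≡ 1912
1894^32 ≡ 1912^2 = 3655744 ≡ 526
1894^64 ≡ 526^2 = 276676 ≡ 584
1894^128 ≡ 584^2 = 341056 ≡ 1943
1894^256 ≡ 1943^2 = 3775249 ≡ 2992
429 = 256 + 128 + 32 + 8 + 4 + 1, so 1894^429 ≡ 2992·1943·526·366·320·1894 ≡ 801 (mod 3001)
y^r · r^s ≡ 1855·801 = 1485855 ≡ 360 (mod 3001)

360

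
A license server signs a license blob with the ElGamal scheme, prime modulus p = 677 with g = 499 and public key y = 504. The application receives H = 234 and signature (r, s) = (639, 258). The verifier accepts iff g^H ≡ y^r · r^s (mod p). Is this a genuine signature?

forged

Left side g^H mod p:
499^2 = 249001 ≡ 542
499^4 ≡ 542^2 = 293764 ≡ 623
499^8 ≡ 623^2 = 388129 ≡ 208
499^16 ≡ 208^2 = 43264 ≡ 613
499^32 ≡ 613^2 = 375769 ≡ 34
499^64 ≡ 34^2 = 1156 ≡ 479
499^128 ≡ 479^2 = 229441 ≡ 615
234 = 128 + 64 + 32 + 8 + 2, so 499^234 ≡ 615·479·34·208·542 ≡ 40 (mod 677)
Right side y^r · r^s mod p:
504^2 = 254016 ≡ 141
504^4 ≡ 141^2 = 19881 ≡ 248
504^8 ≡ 248^2 = 61504 ≡ 574
504^16 ≡ 574^2 = 329476 ≡ 454
504^32 ≡ 454^2 = 206116 ≡ 308
504^64 ≡ 308^2 = 94864 ≡ 84
504^128 ≡ 84^2 = 7056 ≡ 286
504^256 ≡ 286^2 = 81796 ≡ 556
504^512 ≡ 556^2 = 309136 ≡ 424
639 = 512 + 64 + 32 + 16 + 8 + 4 + 2 + 1, so 504^639 ≡ 424·84·308·454·574·248·141·504 ≡ 520 (mod 677)
639^2 = 408321 ≡ 90
639^4 ≡ 90^2 = 8100 ≡ 653
639^8 ≡ 653^2 = 426409 ≡ 576
639^16 ≡ 576^2 = 331776 ≡ 46
639^32 ≡ 46^2 = 2116 ≡ 85
639^64 ≡ 85^2 = 7225 ≡ 455
639^128 ≡ 455^2 = 207025 ≡ 540
639^256 ≡ 540^2 = 291600 ≡ 490
258 = 256 + 2, so 639^258 ≡ 490·90 ≡ 95 (mod 677)
520·95 = 49400 ≡ 656 (mod 677)
40 ≠ 656, so verification fails.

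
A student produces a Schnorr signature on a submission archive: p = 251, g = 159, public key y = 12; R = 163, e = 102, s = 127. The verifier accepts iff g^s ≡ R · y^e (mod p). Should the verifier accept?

g^s mod p:
Squares mod 251: 159^1≡159, 159^2≡181, 159^4≡131, 159^8≡93, 159^16≡115, 159^32≡173, 159^64≡60
127 = 64 + 32 + 16 + 8 + 4 + 2 + 1, so 159^127 ≡ 60·173·115·93·131·181·159 ≡ 70 (mod 251)
R · y^e mod p:
Squares mod 251: 12^1≡12, 12^2≡144, 12^4≡154, 12^8≡122, 12^16≡75, 12^32≡103, 12^64≡67
102 = 64 + 32 + 4 + 2, so 12^102 ≡ 67·103·154·144 ≡ 119 (mod 251)
163·119 = 19397 ≡ 70 (mod 251)
70 ≡ 70 (mod 251); signature holds.

accept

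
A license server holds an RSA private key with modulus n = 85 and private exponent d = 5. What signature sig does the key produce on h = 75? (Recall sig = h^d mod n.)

Squares mod 85: h^1≡75, h^2≡15, h^4≡55
5 = 4 + 1, so h^5 ≡ 55·75 ≡ 45 (mod 85)

45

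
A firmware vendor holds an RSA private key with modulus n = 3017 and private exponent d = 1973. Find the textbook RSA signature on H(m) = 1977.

2721

(H(m))^2 ≡ 1977^2 = 3908529 ≡ 1514
(H(m))^4 ≡ 1514^2 = 2292196 ≡ 2293
(H(m))^8 ≡ 2293^2 = 5257849 ≡ 2235
(H(m))^16 ≡ 2235^2 = 4995225 ≡ 2090
(H(m))^32 ≡ 2090^2 = 4368100 ≡ 2501
(H(m))^64 ≡ 2501^2 = 6255001 ≡ 760
(H(m))^128 ≡ 760^2 = 577600 ≡ 1353
(H(m))^256 ≡ 1353^2 = 1830609 ≡ 2307
(H(m))^512 ≡ 2307^2 = 5322249 ≡ 261
(H(m))^1024 ≡ 261^2 = 68121 ≡ 1747
1973 = 1024 + 512 + 256 + 128 + 32 + 16 + 4 + 1, so (H(m))^1973 ≡ 1747·261·2307·1353·2501·2090·2293·1977 ≡ 2721 (mod 3017)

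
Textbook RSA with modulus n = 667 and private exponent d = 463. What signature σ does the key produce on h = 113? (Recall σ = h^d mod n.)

h^2 ≡ 113^2 = 12769 ≡ 96
h^4 ≡ 96^2 = 9216 ≡ 545
h^8 ≡ 545^2 = 297025 ≡ 210
h^16 ≡ 210^2 = 44100 ≡ 78
h^32 ≡ 78^2 = 6084 ≡ 81
h^64 ≡ 81^2 = 6561 ≡ 558
h^128 ≡ 558^2 = 311364 ≡ 542
h^256 ≡ 542^2 = 293764 ≡ 284
463 = 256 + 128 + 64 + 8 + 4 + 2 + 1, so h^463 ≡ 284·542·558·210·545·96·113 ≡ 90 (mod 667)

90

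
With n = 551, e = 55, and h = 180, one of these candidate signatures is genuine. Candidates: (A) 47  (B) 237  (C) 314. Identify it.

Candidate A: Squares mod 551: 47^1≡47, 47^2≡5, 47^4≡25, 47^8≡74, 47^16≡517, 47^32≡54; 55 = 32 + 16 + 4 + 2 + 1, so 47^55 ≡ 54·517·25·5·47 ≡ 427 (mod 551)
Candidate B: Squares mod 551: 237^1≡237, 237^2≡518, 237^4≡538, 237^8≡169, 237^16≡460, 237^32≡16; 55 = 32 + 16 + 4 + 2 + 1, so 237^55 ≡ 16·460·538·518·237 ≡ 180 (mod 551)
  → matches h = 180
Candidate C: Squares mod 551: 314^1≡314, 314^2≡518, 314^4≡538, 314^8≡169, 314^16≡460, 314^32≡16; 55 = 32 + 16 + 4 + 2 + 1, so 314^55 ≡ 16·460·538·518·314 ≡ 371 (mod 551)

B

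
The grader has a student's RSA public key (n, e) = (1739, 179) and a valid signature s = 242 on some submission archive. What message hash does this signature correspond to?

s^2 ≡ 242^2 = 58564 ≡ 1177
s^4 ≡ 1177^2 = 1385329 ≡ 1085
s^8 ≡ 1085^2 = 1177225 ≡ 1661
s^16 ≡ 1661^2 = 2758921 ≡ 867
s^32 ≡ 867^2 = 751689 ≡ 441
s^64 ≡ 441^2 = 194481 ≡ 1452
s^128 ≡ 1452^2 = 2108304 ≡ 636
179 = 128 + 32 + 16 + 2 + 1, so s^179 ≡ 636·441·867·1177·242 ≡ 1123 (mod 1739)

1123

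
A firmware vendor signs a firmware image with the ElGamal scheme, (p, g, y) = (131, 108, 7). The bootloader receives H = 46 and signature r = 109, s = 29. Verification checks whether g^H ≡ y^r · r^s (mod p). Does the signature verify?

Left side g^H mod p:
108^2 = 11664 ≡ 5
108^4 ≡ 5^2 = 25
108^8 ≡ 25^2 = 625 ≡ 101
108^16 ≡ 101^2 = 10201 ≡ 114
108^32 ≡ 114^2 = 12996 ≡ 27
46 = 32 + 8 + 4 + 2, so 108^46 ≡ 27·101·25·5 ≡ 13 (mod 131)
Right side y^r · r^s mod p:
7^2 = 49
7^4 ≡ 49^2 = 2401 ≡ 43
7^8 ≡ 43^2 = 1849 ≡ 15
7^16 ≡ 15^2 = 225 ≡ 94
7^32 ≡ 94^2 = 8836 ≡ 59
7^64 ≡ 59^2 = 3481 ≡ 75
109 = 64 + 32 + 8 + 4 + 1, so 7^109 ≡ 75·59·15·43·7 ≡ 65 (mod 131)
109^2 = 11881 ≡ 91
109^4 ≡ 91^2 = 8281 ≡ 28
109^8 ≡ 28^2 = 784 ≡ 129
109^16 ≡ 129^2 = 16641 ≡ 4
29 = 16 + 8 + 4 + 1, so 109^29 ≡ 4·129·28·109 ≡ 81 (mod 131)
65·81 = 5265 ≡ 25 (mod 131)
13 ≠ 25, so verification fails.

does not verify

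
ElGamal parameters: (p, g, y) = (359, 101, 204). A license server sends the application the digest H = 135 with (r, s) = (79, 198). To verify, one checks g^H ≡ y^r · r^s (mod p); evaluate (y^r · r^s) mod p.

204^79 mod 359 = 24
79^198 mod 359 = 241
y^r · r^s ≡ 24·241 = 5784 ≡ 40 (mod 359)

40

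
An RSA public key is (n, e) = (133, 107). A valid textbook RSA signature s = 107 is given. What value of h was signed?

46

s^107 mod 133 = 46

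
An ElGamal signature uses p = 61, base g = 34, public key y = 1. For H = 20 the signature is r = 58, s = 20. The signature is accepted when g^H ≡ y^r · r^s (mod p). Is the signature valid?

valid

Left side g^H mod p:
34^2 = 1156 ≡ 58
34^4 ≡ 58^2 = 3364 ≡ 9
34^8 ≡ 9^2 = 81 ≡ 20
34^16 ≡ 20^2 = 400 ≡ 34
20 = 16 + 4, so 34^20 ≡ 34·9 ≡ 1 (mod 61)
Right side y^r · r^s mod p:
1^2 = 1
1^4 ≡ 1^2 = 1
1^8 ≡ 1^2 = 1
1^16 ≡ 1^2 = 1
1^32 ≡ 1^2 = 1
58 = 32 + 16 + 8 + 2, so 1^58 ≡ 1·1·1·1 ≡ 1 (mod 61)
58^2 = 3364 ≡ 9
58^4 ≡ 9^2 = 81 ≡ 20
58^8 ≡ 20^2 = 400 ≡ 34
58^16 ≡ 34^2 = 1156 ≡ 58
20 = 16 + 4, so 58^20 ≡ 58·20 ≡ 1 (mod 61)
1·1 = 1 ≡ 1 (mod 61)
1 ≡ 1 (mod 61), so the signature is genuine.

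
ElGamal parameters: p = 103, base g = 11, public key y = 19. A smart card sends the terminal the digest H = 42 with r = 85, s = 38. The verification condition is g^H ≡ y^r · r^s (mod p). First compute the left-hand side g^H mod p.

34

11^2 = 121 ≡ 18
11^4 ≡ 18^2 = 324 ≡ 15
11^8 ≡ 15^2 = 225 ≡ 19
11^16 ≡ 19^2 = 361 ≡ 52
11^32 ≡ 52^2 = 2704 ≡ 26
42 = 32 + 8 + 2, so 11^42 ≡ 26·19·18 ≡ 34 (mod 103)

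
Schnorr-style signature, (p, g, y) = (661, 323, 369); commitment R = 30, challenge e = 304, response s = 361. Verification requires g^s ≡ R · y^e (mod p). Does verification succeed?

g^s mod p:
323^2 = 104329 ≡ 552
323^4 ≡ 552^2 = 304704 ≡ 644
323^8 ≡ 644^2 = 414736 ≡ 289
323^16 ≡ 289^2 = 83521 ≡ 235
323^32 ≡ 235^2 = 55225 ≡ 362
323^64 ≡ 362^2 = 131044 ≡ 166
323^128 ≡ 166^2 = 27556 ≡ 455
323^256 ≡ 455^2 = 207025 ≡ 132
361 = 256 + 64 + 32 + 8 + 1, so 323^361 ≡ 132·166·362·289·323 ≡ 533 (mod 661)
R · y^e mod p:
369^2 = 136161 ≡ 656
369^4 ≡ 656^2 = 430336 ≡ 25
369^8 ≡ 25^2 = 625
369^16 ≡ 625^2 = 390625 ≡ 635
369^32 ≡ 635^2 = 403225 ≡ 15
369^64 ≡ 15^2 = 225
369^128 ≡ 225^2 = 50625 ≡ 389
369^256 ≡ 389^2 = 151321 ≡ 613
304 = 256 + 32 + 16, so 369^304 ≡ 613·15·635 ≡ 212 (mod 661)
30·212 = 6360 ≡ 411 (mod 661)
533 ≠ 411; the check fails.

fails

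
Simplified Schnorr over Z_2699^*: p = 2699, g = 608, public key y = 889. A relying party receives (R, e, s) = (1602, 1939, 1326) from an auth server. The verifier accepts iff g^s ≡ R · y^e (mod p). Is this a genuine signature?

g^s mod p:
Squares mod 2699: 608^1≡608, 608^2≡2600, 608^4≡1704, 608^8≡2191, 608^16≡1659, 608^32≡2000, 608^64≡82, 608^128≡1326, 608^256≡1227, 608^512≡2186, 608^1024≡1366
1326 = 1024 + 256 + 32 + 8 + 4 + 2, so 608^1326 ≡ 1366·1227·2000·2191·1704·2600 ≡ 299 (mod 2699)
R · y^e mod p:
Squares mod 2699: 889^1≡889, 889^2≡2213, 889^4≡1383, 889^8≡1797, 889^16≡1205, 889^32≡2662, 889^64≡1369, 889^128≡1055, 889^256≡1037, 889^512≡1167, 889^1024≡1593
1939 = 1024 + 512 + 256 + 128 + 16 + 2 + 1, so 889^1939 ≡ 1593·1167·1037·1055·1205·2213·889 ≡ 231 (mod 2699)
1602·231 = 370062 ≡ 299 (mod 2699)
299 ≡ 299 (mod 2699); signature holds.

genuine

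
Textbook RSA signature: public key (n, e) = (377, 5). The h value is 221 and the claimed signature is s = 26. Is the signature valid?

valid

s^2 ≡ 26^2 = 676 ≡ 299
s^4 ≡ 299^2 = 89401 ≡ 52
5 = 4 + 1, so s^5 ≡ 52·26 ≡ 221 (mod 377)
Since 221 equals the digest 221, verification succeeds.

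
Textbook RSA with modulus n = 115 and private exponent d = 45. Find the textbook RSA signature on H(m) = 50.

50

(H(m))^45 mod 115 = 50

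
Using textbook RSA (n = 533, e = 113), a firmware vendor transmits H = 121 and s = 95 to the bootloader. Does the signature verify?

s^113 mod 533 = 153
s^113 mod 533 = 153, but H = 121.

does not verify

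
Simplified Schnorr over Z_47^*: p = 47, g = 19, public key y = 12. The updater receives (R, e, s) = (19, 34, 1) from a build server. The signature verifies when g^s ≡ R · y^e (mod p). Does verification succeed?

fails

g^s mod p:
19^1 mod 47 = 19
R · y^e mod p:
12^2 = 144 ≡ 3
12^4 ≡ 3^2 = 9
12^8 ≡ 9^2 = 81 ≡ 34
12^16 ≡ 34^2 = 1156 ≡ 28
12^32 ≡ 28^2 = 784 ≡ 32
34 = 32 + 2, so 12^34 ≡ 32·3 ≡ 2 (mod 47)
19·2 = 38 ≡ 38 (mod 47)
19 ≠ 38; the check fails.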